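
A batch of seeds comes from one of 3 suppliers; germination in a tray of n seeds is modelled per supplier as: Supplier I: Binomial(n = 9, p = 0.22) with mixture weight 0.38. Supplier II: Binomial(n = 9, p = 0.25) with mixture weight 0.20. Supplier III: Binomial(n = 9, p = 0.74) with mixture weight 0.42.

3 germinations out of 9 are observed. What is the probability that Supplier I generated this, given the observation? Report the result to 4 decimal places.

0.5995

P(component k | x) = P(Z=k)·f_k(x) / marginal(x), where marginal(x) = Σ_j P(Z=j)·f_j(x).
Evaluate each component's likelihood at the observed value:
  f_I = 0.201426
  f_II = 0.233597
  f_III = 0.0105151
Weight by the priors:
  P(Z=I)·f_I = 0.38 × 0.201426 = 0.0765418
  P(Z=II)·f_II = 0.20 × 0.233597 = 0.0467194
  P(Z=III)·f_III = 0.42 × 0.0105151 = 0.00441635
Marginal: 0.0765418 + 0.0467194 + 0.00441635 = 0.127677
Responsibility of Supplier I: 0.0765418 / 0.127677 ≈ 0.5995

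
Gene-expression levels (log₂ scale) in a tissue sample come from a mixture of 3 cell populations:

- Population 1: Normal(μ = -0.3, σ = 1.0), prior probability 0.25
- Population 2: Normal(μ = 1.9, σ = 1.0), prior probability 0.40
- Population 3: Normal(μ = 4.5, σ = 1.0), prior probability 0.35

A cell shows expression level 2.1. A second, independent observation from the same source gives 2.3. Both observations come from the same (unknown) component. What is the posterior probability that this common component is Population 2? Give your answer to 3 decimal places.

Posterior ∝ prior × likelihood, so P(k | x) ∝ π_k f_k(x); normalise over all components.
Since both observations come from the same component, the likelihood for component k is f_k(x₁)·f_k(x₂).
  L_1 = [(1/(1.0·√(2π)))·exp(−(2.1−-0.3)²/(2·1.0²)) = 0.398942·exp(-2.88000) = 0.0223945] × [0.013583] = 0.000304184
  L_2 = [(1/(1.0·√(2π)))·exp(−(2.1−1.9)²/(2·1.0²)) = 0.398942·exp(-0.02000) = 0.391043] × [0.36827] = 0.144009
  L_3 = [(1/(1.0·√(2π)))·exp(−(2.1−4.5)²/(2·1.0²)) = 0.398942·exp(-2.88000) = 0.0223945] × [0.0354746] = 0.000794437
Prior × likelihood for each component:
  π_1·L_1 = 0.25 × 0.000304184 = 7.60461e-05
  π_2·L_2 = 0.40 × 0.144009 = 0.0576037
  π_3·L_3 = 0.35 × 0.000794437 = 0.000278053
Denominator: 7.60461e-05 + 0.0576037 + 0.000278053 = 0.0579578
Responsibility of Population 2: 0.0576037 / 0.0579578 ≈ 0.994

0.994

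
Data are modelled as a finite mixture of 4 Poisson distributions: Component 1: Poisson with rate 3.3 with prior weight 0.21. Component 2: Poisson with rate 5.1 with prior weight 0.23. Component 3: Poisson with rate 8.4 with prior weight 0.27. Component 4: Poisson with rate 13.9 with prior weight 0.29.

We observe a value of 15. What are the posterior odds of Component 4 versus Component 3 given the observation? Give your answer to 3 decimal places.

The posterior odds equal the prior odds times the likelihood ratio: (π_i/π_j)·(f_i(x)/f_j(x)).
Component likelihoods at x = 15:
  f_1 = e^(−3.3)·3.3^15/15! = 1.69059e-06
  f_2 = e^(−5.1)·5.1^15/15! = 0.000191492
  f_3 = e^(−8.4)·8.4^15/15! = 0.0125781
  f_4 = e^(−13.9)·13.9^15/15! = 0.0981814
Posterior odds = (π_4·f_4) / (π_3·f_3) = (0.29·0.0981814) / (0.27·0.0125781) = 0.0284726 / 0.00339609 ≈ 8.384

8.384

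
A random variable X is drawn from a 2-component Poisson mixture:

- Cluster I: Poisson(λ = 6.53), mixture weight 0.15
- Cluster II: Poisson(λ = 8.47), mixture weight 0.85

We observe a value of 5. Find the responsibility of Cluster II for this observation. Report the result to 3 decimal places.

0.749

By Bayes' theorem, P(k | x) = π_k f_k(x) / Σ_j π_j f_j(x).
Evaluate each component's likelihood at the observed value:
  f_I = e^(−6.53)·6.53^5/5! = 0.144358
  f_II = e^(−8.47)·8.47^5/5! = 0.0761661
Weight by the priors:
  π_I·f_I = 0.15 × 0.144358 = 0.0216537
  π_II·f_II = 0.85 × 0.0761661 = 0.0647412
Evidence: 0.0216537 + 0.0647412 = 0.0863949
P(Cluster II | 5) ≈ 0.749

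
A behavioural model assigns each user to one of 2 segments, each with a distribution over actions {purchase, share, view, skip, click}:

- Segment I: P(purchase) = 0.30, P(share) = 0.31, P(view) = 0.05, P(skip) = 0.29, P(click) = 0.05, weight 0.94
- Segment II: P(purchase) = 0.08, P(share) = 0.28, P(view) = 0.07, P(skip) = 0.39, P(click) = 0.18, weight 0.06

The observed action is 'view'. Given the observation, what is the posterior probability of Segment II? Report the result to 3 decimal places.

0.082

The responsibility of component k is w_k f_k(x) divided by Σ_j w_j f_j(x).
Categorical probabilities:
  p_I = P(view | comp) = 0.05
  p_II = P(view | comp) = 0.07
Unnormalised posteriors:
  w_I·p_I = 0.94 × 0.05 = 0.047
  w_II·p_II = 0.06 × 0.07 = 0.0042
Denominator: 0.047 + 0.0042 = 0.0512
P(Segment II | data) ≈ 0.082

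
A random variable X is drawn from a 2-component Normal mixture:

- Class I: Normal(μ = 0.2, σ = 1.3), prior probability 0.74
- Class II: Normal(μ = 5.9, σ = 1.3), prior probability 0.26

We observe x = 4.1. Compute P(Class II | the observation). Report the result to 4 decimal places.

0.9238

P(component k | x) = P(Z=k)·f_k(x) / marginal(x), where marginal(x) = Σ_j P(Z=j)·f_j(x).
Normal densities:
  p_I = 0.00340911
  p_II = 0.117669
Multiply by the mixture weights:
  P(Z=I)·p_I = 0.74 × 0.00340911 = 0.00252274
  P(Z=II)·p_II = 0.26 × 0.117669 = 0.0305938
Normaliser: 0.00252274 + 0.0305938 = 0.0331166
P(Class II | data) = 0.0305938 / 0.0331166 ≈ 0.9238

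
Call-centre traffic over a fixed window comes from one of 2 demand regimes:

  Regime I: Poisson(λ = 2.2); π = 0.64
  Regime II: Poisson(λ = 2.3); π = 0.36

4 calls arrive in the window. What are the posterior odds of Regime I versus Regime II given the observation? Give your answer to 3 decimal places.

1.645

Since P(k|x) ∝ π_k f_k(x), the posterior odds are π_i f_i(x) / (π_j f_j(x)).
Component likelihoods at x = 4 calls:
  L_I = e^(−2.2)·2.2^4/4! = 0.108151
  L_II = e^(−2.3)·2.3^4/4! = 0.116902
0.0692168 / 0.0420848 ≈ 1.645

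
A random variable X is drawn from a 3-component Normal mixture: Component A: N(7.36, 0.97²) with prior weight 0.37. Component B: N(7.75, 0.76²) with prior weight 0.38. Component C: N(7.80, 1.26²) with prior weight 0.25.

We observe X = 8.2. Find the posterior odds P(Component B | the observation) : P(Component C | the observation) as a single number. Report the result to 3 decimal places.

Posterior odds = (P(Z=i) f_i(x)) / (P(Z=j) f_j(x)); the normalising sum cancels.
Component likelihoods at x = 8.2:
  L_A = 0.28268
  L_B = 0.440522
  L_C = 0.301061
Odds = (0.38/0.25) × (0.440522/0.301061) = 1.52 × 1.46323 ≈ 2.224

2.224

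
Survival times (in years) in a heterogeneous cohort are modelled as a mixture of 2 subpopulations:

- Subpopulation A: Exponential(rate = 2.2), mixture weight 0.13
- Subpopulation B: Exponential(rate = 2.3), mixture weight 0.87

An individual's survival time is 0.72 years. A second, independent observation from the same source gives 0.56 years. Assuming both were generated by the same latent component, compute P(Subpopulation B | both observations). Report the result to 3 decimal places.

0.866

Apply Bayes' rule: the posterior for each component is proportional to its prior times its likelihood at x.
Since both observations come from the same component, the likelihood for component k is f_k(x₁)·f_k(x₂).
  f_A = [2.2·e^(−2.2·0.72) = 2.2·e^(−1.5840) = 0.451336] × [0.641759] = 0.289649
  f_B = [2.3·e^(−2.3·0.72) = 2.3·e^(−1.6560) = 0.439072] × [0.63439] = 0.278543
Weight by the priors:
  P(Z=A)·f_A = 0.13 × 0.289649 = 0.0376544
  P(Z=B)·f_B = 0.87 × 0.278543 = 0.242333
Normaliser: 0.0376544 + 0.242333 = 0.279987
P(Subpopulation B | x₁,x₂) ≈ 0.866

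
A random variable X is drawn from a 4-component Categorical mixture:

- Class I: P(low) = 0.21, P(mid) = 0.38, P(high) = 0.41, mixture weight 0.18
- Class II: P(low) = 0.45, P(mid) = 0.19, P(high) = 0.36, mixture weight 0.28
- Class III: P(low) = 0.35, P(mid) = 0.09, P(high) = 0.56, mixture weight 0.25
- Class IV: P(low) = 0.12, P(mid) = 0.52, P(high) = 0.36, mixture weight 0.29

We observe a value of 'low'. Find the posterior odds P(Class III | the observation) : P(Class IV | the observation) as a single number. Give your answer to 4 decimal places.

2.5144

Since P(k|x) ∝ w_k f_k(x), the posterior odds are w_i f_i(x) / (w_j f_j(x)).
Categorical probabilities:
  f_I = P(low | comp) = 0.21
  f_II = P(low | comp) = 0.45
  f_III = P(low | comp) = 0.35
  f_IV = P(low | comp) = 0.12
Posterior odds = (w_III·f_III) / (w_IV·f_IV) = (0.25·0.35) / (0.29·0.12) = 0.0875 / 0.0348 ≈ 2.5144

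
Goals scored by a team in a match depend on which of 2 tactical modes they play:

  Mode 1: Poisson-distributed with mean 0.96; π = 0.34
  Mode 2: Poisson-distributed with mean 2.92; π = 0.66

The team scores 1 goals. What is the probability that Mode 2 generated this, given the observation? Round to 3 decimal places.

By Bayes' theorem, P(k | x) = π_k f_k(x) / Σ_j π_j f_j(x).
Poisson probabilities:
  L_1 = e^(−0.96)·0.96^1/1! = 0.367577
  L_2 = e^(−2.92)·2.92^1/1! = 0.157486
Prior × likelihood for each component:
  π_1·L_1 = 0.34 × 0.367577 = 0.124976
  π_2·L_2 = 0.66 × 0.157486 = 0.103941
Denominator: 0.124976 + 0.103941 = 0.228917
P(Mode 2 | x) = 0.103941 / 0.228917 ≈ 0.454

0.454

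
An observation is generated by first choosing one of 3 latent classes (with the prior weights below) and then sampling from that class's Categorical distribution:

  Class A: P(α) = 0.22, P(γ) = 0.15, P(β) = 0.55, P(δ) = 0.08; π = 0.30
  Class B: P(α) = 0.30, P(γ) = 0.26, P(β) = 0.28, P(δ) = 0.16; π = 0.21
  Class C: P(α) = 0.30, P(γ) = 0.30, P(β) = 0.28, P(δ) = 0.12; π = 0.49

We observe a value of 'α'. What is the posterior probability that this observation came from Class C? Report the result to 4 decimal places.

The responsibility of component k is π_k f_k(x) divided by Σ_j π_j f_j(x).
Categorical probabilities:
  L_A = P(α | comp) = 0.22
  L_B = P(α | comp) = 0.30
  L_C = P(α | comp) = 0.30
Unnormalised posteriors:
  π_A·L_A = 0.30 × 0.22 = 0.066
  π_B·L_B = 0.21 × 0.3 = 0.063
  π_C·L_C = 0.49 × 0.3 = 0.147
Normaliser: 0.066 + 0.063 + 0.147 = 0.276
P(Class C | 'α') = 0.147 / 0.276 ≈ 0.5326

0.5326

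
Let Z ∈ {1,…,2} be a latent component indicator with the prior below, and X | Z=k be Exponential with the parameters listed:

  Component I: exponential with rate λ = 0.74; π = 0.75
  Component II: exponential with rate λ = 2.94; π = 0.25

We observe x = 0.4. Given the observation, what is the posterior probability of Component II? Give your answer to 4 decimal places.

0.3546

Apply Bayes' rule: the posterior for each component is proportional to its prior times its likelihood at x.
Exponential densities:
  f_I = 0.74·e^(−0.74·0.4) = 0.74·e^(−0.2960) = 0.550403
  f_II = 2.94·e^(−2.94·0.4) = 2.94·e^(−1.1760) = 0.90702
Unnormalised posteriors:
  π_I·f_I = 0.75 × 0.550403 = 0.412802
  π_II·f_II = 0.25 × 0.90702 = 0.226755
Marginal: 0.412802 + 0.226755 = 0.639557
Responsibility of Component II: 0.226755 / 0.639557 ≈ 0.3546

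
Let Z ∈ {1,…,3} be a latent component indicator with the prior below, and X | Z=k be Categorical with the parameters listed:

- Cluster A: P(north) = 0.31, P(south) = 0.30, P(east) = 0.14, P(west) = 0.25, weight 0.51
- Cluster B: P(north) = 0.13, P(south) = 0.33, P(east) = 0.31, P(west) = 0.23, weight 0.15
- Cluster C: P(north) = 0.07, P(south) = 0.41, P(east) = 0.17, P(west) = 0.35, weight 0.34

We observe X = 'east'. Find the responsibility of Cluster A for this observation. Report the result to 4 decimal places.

0.4064

Posterior ∝ prior × likelihood, so P(k | x) ∝ P(Z=k) f_k(x); normalise over all components.
Evaluate each component's likelihood at the observed value:
  p_A = P(east | comp) = 0.14
  p_B = P(east | comp) = 0.31
  p_C = P(east | comp) = 0.17
Multiply by the mixture weights:
  P(Z=A)·p_A = 0.51 × 0.14 = 0.0714
  P(Z=B)·p_B = 0.15 × 0.31 = 0.0465
  P(Z=C)·p_C = 0.34 × 0.17 = 0.0578
Normaliser: 0.0714 + 0.0465 + 0.0578 = 0.1757
So the posterior for Cluster A is 0.0714 / 0.1757 ≈ 0.4064.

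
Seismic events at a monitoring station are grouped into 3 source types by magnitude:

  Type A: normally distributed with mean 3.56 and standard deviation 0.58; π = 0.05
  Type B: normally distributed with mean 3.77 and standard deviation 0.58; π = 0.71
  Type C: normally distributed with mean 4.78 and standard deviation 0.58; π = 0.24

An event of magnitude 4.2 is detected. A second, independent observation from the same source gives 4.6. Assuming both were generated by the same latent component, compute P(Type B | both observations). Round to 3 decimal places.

0.573

Apply Bayes' rule: the posterior for each component is proportional to its prior times its likelihood at x.
Since both observations come from the same component, the likelihood for component k is f_k(x₁)·f_k(x₂).
  L_A = [0.374183] × [0.137818] = 0.0515691
  L_B = [0.522551] × [0.247056] = 0.129099
  L_C = [0.417191] × [0.655493] = 0.273466
Prior × likelihood for each component:
  π_A·L_A = 0.05 × 0.0515691 = 0.00257846
  π_B·L_B = 0.71 × 0.129099 = 0.0916604
  π_C·L_C = 0.24 × 0.273466 = 0.0656317
Evidence: 0.00257846 + 0.0916604 + 0.0656317 = 0.159871
P(Type B | x₁, x₂) ≈ 0.573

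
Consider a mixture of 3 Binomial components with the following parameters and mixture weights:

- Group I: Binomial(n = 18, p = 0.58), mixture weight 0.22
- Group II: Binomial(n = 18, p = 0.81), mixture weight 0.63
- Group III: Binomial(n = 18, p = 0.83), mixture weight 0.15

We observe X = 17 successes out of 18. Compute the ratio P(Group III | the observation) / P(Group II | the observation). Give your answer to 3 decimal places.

The posterior odds equal the prior odds times the likelihood ratio: (P(Z=i)/P(Z=j))·(f_i(x)/f_j(x)).
Binomial probabilities:
  L_I = 0.000719114
  L_II = 0.0951199
  L_III = 0.128839
Posterior odds = (P(Z=III)·L_III) / (P(Z=II)·L_II) = (0.15·0.128839) / (0.63·0.0951199) = 0.0193259 / 0.0599255 ≈ 0.322

0.322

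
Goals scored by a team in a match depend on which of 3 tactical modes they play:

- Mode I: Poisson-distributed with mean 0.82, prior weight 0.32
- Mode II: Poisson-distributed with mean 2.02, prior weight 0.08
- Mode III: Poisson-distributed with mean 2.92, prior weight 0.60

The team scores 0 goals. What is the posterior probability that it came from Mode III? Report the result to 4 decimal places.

0.1760

By Bayes' theorem, P(k | x) = π_k f_k(x) / Σ_j π_j f_j(x).
Evaluate each component's likelihood at the observed value:
  f_I = 0.440432
  f_II = 0.132655
  f_III = 0.0539337
Prior × likelihood for each component:
  π_I·f_I = 0.32 × 0.440432 = 0.140938
  π_II·f_II = 0.08 × 0.132655 = 0.0106124
  π_III·f_III = 0.60 × 0.0539337 = 0.0323602
Marginal: 0.140938 + 0.0106124 + 0.0323602 = 0.183911
Responsibility of Mode III: 0.0323602 / 0.183911 ≈ 0.1760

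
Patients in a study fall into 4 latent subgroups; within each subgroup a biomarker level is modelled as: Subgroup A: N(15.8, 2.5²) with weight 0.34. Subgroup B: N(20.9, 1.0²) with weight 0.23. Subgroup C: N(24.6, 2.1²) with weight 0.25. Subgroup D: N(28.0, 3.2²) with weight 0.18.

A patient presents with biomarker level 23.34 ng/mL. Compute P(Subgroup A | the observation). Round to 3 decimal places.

0.011

By Bayes' theorem, P(k | x) = w_k f_k(x) / Σ_j w_j f_j(x).
Normal densities:
  L_A = 0.00168944
  L_B = 0.0203284
  L_C = 0.158678
  L_D = 0.0431781
Multiply by the mixture weights:
  w_A·L_A = 0.34 × 0.00168944 = 0.00057441
  w_B·L_B = 0.23 × 0.0203284 = 0.00467552
  w_C·L_C = 0.25 × 0.158678 = 0.0396696
  w_D·L_D = 0.18 × 0.0431781 = 0.00777206
Marginal: 0.00057441 + 0.00467552 + 0.0396696 + 0.00777206 = 0.0526916
So the posterior for Subgroup A is 0.00057441 / 0.0526916 ≈ 0.011.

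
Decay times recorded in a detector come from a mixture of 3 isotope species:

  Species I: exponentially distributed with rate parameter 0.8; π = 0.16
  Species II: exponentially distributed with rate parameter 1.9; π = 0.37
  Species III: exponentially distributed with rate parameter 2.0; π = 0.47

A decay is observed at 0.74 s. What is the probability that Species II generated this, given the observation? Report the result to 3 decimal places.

0.377

Posterior ∝ prior × likelihood, so P(k | x) ∝ P(Z=k) f_k(x); normalise over all components.
Exponential densities:
  p_I = 0.442576
  p_II = 0.465731
  p_III = 0.455275
Prior × likelihood for each component:
  P(Z=I)·p_I = 0.16 × 0.442576 = 0.0708121
  P(Z=II)·p_II = 0.37 × 0.465731 = 0.172321
  P(Z=III)·p_III = 0.47 × 0.455275 = 0.213979
Denominator: 0.0708121 + 0.172321 + 0.213979 = 0.457112
So the posterior for Species II is 0.172321 / 0.457112 ≈ 0.377.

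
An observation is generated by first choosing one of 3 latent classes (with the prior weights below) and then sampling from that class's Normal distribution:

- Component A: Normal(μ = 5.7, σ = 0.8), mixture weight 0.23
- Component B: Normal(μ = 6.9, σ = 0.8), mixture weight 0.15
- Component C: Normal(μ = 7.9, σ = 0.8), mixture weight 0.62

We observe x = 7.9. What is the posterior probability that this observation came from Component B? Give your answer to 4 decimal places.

0.0990

Posterior ∝ prior × likelihood, so P(k | x) ∝ w_k f_k(x); normalise over all components.
Normal densities:
  L_A = (1/(0.8·√(2π)))·exp(−(7.9−5.7)²/(2·0.8²)) = 0.498678·exp(-3.78125) = 0.011367
  L_B = (1/(0.8·√(2π)))·exp(−(7.9−6.9)²/(2·0.8²)) = 0.498678·exp(-0.78125) = 0.228311
  L_C = (1/(0.8·√(2π)))·exp(−(7.9−7.9)²/(2·0.8²)) = 0.498678·exp(-0.00000) = 0.498678
Multiply by the mixture weights:
  w_A·L_A = 0.23 × 0.011367 = 0.0026144
  w_B·L_B = 0.15 × 0.228311 = 0.0342467
  w_C·L_C = 0.62 × 0.498678 = 0.30918
Evidence: 0.0026144 + 0.0342467 + 0.30918 = 0.346041
So the posterior for Component B is 0.0342467 / 0.346041 ≈ 0.0990.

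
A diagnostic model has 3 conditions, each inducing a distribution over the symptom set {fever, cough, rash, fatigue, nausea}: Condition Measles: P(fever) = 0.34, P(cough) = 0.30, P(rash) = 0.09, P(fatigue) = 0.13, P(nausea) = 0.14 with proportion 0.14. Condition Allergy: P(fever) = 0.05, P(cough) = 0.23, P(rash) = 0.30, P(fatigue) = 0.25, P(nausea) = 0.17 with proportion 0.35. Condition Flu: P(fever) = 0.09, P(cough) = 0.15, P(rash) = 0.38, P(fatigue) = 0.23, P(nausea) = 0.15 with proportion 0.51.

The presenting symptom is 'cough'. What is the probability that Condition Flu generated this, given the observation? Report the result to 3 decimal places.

0.384

The responsibility of component k is π_k f_k(x) divided by Σ_j π_j f_j(x).
Categorical probabilities:
  p_Measles = 0.3
  p_Allergy = 0.23
  p_Flu = 0.15
Prior × likelihood for each component:
  π_Measles·p_Measles = 0.14 × 0.3 = 0.042
  π_Allergy·p_Allergy = 0.35 × 0.23 = 0.0805
  π_Flu·p_Flu = 0.51 × 0.15 = 0.0765
Denominator: 0.042 + 0.0805 + 0.0765 = 0.199
So the posterior for Condition Flu is 0.0765 / 0.199 ≈ 0.384.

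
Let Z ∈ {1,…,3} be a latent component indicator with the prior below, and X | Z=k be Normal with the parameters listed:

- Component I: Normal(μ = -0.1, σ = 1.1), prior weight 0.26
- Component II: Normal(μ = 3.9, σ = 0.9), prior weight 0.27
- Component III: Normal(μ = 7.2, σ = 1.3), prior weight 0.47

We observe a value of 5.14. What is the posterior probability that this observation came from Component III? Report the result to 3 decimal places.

0.470

Posterior ∝ prior × likelihood, so P(k | x) ∝ π_k f_k(x); normalise over all components.
Evaluate each component's likelihood at the observed value:
  f_I = 4.28511e-06
  f_II = 0.171579
  f_III = 0.0874397
Weight by the priors:
  π_I·f_I = 0.26 × 4.28511e-06 = 1.11413e-06
  π_II·f_II = 0.27 × 0.171579 = 0.0463262
  π_III·f_III = 0.47 × 0.0874397 = 0.0410967
Evidence: 1.11413e-06 + 0.0463262 + 0.0410967 = 0.087424
P(Component III | x) = 0.0410967 / 0.087424 ≈ 0.470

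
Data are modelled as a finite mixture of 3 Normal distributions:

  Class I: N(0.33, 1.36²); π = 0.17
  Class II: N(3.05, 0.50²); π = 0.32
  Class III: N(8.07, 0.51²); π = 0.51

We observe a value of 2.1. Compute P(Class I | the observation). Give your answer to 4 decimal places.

0.3374

Posterior ∝ prior × likelihood, so P(k | x) ∝ P(Z=k) f_k(x); normalise over all components.
Evaluate each component's likelihood at the observed value:
  f_I = (1/(1.36·√(2π)))·exp(−(2.1−0.33)²/(2·1.36²)) = 0.293340·exp(-0.84691) = 0.125766
  f_II = (1/(0.50·√(2π)))·exp(−(2.1−3.05)²/(2·0.50²)) = 0.797885·exp(-1.80500) = 0.131232
  f_III = (1/(0.51·√(2π)))·exp(−(2.1−8.07)²/(2·0.51²)) = 0.782240·exp(-68.51384) = 1.37454e-30
Prior × likelihood for each component:
  P(Z=I)·f_I = 0.17 × 0.125766 = 0.0213801
  P(Z=II)·f_II = 0.32 × 0.131232 = 0.0419941
  P(Z=III)·f_III = 0.51 × 1.37454e-30 = 7.01015e-31
Normaliser: 0.0213801 + 0.0419941 + 7.01015e-31 = 0.0633743
P(Class I | x) = 0.0213801 / 0.0633743 ≈ 0.3374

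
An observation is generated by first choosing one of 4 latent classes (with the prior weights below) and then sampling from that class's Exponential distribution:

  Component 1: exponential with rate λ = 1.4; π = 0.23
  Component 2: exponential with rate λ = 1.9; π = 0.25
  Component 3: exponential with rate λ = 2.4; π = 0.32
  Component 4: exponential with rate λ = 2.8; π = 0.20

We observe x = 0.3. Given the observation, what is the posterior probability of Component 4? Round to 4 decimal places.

0.2206

By Bayes' theorem, P(k | x) = P(Z=k) f_k(x) / Σ_j P(Z=j) f_j(x).
Exponential densities:
  p_1 = 1.4·e^(−1.4·0.3) = 1.4·e^(−0.4200) = 0.919866
  p_2 = 1.9·e^(−1.9·0.3) = 1.9·e^(−0.5700) = 1.0745
  p_3 = 2.4·e^(−2.4·0.3) = 2.4·e^(−0.7200) = 1.16821
  p_4 = 2.8·e^(−2.8·0.3) = 2.8·e^(−0.8400) = 1.20879
Unnormalised posteriors:
  P(Z=1)·p_1 = 0.23 × 0.919866 = 0.211569
  P(Z=2)·p_2 = 0.25 × 1.0745 = 0.268625
  P(Z=3)·p_3 = 0.32 × 1.16821 = 0.373826
  P(Z=4)·p_4 = 0.20 × 1.20879 = 0.241758
Marginal: 0.211569 + 0.268625 + 0.373826 + 0.241758 = 1.09578
So the posterior for Component 4 is 0.241758 / 1.09578 ≈ 0.2206.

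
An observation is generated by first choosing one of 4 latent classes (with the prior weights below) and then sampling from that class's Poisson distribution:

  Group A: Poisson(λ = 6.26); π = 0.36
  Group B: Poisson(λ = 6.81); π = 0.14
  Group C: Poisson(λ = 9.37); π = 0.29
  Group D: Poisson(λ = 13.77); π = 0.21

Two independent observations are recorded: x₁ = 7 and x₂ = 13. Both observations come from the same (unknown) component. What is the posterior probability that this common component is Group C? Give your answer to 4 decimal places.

The responsibility of component k is w_k f_k(x) divided by Σ_j w_j f_j(x).
Since both observations come from the same component, the likelihood for component k is f_k(x₁)·f_k(x₂).
  f_A = [0.142859] × [0.00695829] = 0.000994052
  f_B = [0.148612] × [0.0119974] = 0.00178296
  f_C = [0.107252] × [0.0587483] = 0.0063009
  f_D = [0.0194927] × [0.107554] = 0.00209651
Prior × likelihood for each component:
  w_A·f_A = 0.36 × 0.000994052 = 0.000357859
  w_B·f_B = 0.14 × 0.00178296 = 0.000249614
  w_C·f_C = 0.29 × 0.0063009 = 0.00182726
  w_D·f_D = 0.21 × 0.00209651 = 0.000440268
Normaliser: 0.000357859 + 0.000249614 + 0.00182726 + 0.000440268 = 0.002875
P(Group C | x₁, x₂) = 0.00182726 / 0.002875 ≈ 0.6356

0.6356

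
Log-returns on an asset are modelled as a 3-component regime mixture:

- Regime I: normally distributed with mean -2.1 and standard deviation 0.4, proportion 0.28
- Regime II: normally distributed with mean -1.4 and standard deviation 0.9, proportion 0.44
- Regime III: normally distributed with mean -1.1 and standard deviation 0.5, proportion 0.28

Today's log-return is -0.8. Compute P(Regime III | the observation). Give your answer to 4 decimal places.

0.5421

Posterior ∝ prior × likelihood, so P(k | x) ∝ P(Z=k) f_k(x); normalise over all components.
Normal densities:
  L_I = (1/(0.4·√(2π)))·exp(−(-0.8−-2.1)²/(2·0.4²)) = 0.997356·exp(-5.28125) = 0.00507262
  L_II = (1/(0.9·√(2π)))·exp(−(-0.8−-1.4)²/(2·0.9²)) = 0.443269·exp(-0.22222) = 0.354942
  L_III = (1/(0.5·√(2π)))·exp(−(-0.8−-1.1)²/(2·0.5²)) = 0.797885·exp(-0.18000) = 0.666449
Prior × likelihood for each component:
  P(Z=I)·L_I = 0.28 × 0.00507262 = 0.00142033
  P(Z=II)·L_II = 0.44 × 0.354942 = 0.156175
  P(Z=III)·L_III = 0.28 × 0.666449 = 0.186606
Marginal: 0.00142033 + 0.156175 + 0.186606 = 0.344201
P(Regime III | x) ≈ 0.5421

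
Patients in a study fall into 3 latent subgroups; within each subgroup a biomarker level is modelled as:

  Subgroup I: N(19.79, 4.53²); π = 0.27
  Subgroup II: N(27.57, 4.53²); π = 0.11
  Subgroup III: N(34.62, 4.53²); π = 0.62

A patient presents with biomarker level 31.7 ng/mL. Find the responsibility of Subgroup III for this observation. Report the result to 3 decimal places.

Apply Bayes' rule: the posterior for each component is proportional to its prior times its likelihood at x.
Component likelihoods at x = 31.7 ng/mL:
  p_I = (1/(4.53·√(2π)))·exp(−(31.7−19.79)²/(2·4.53²)) = 0.088067·exp(-3.45619) = 0.00277849
  p_II = (1/(4.53·√(2π)))·exp(−(31.7−27.57)²/(2·4.53²)) = 0.088067·exp(-0.41560) = 0.0581192
  p_III = (1/(4.53·√(2π)))·exp(−(31.7−34.62)²/(2·4.53²)) = 0.088067·exp(-0.20775) = 0.0715464
Prior × likelihood for each component:
  π_I·p_I = 0.27 × 0.00277849 = 0.000750193
  π_II·p_II = 0.11 × 0.0581192 = 0.00639312
  π_III·p_III = 0.62 × 0.0715464 = 0.0443587
Denominator: 0.000750193 + 0.00639312 + 0.0443587 = 0.0515021
So the posterior for Subgroup III is 0.0443587 / 0.0515021 ≈ 0.861.

0.861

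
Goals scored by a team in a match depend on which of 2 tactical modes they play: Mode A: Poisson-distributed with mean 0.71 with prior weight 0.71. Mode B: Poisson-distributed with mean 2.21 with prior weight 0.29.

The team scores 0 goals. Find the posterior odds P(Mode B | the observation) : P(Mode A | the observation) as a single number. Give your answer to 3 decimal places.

Posterior odds = (π_i f_i(x)) / (π_j f_j(x)); the normalising sum cancels.
Poisson probabilities:
  f_A = e^(−0.71)·0.71^0/0! = 0.491644
  f_B = e^(−2.21)·2.21^0/0! = 0.109701
0.0318132 / 0.349067 ≈ 0.091

0.091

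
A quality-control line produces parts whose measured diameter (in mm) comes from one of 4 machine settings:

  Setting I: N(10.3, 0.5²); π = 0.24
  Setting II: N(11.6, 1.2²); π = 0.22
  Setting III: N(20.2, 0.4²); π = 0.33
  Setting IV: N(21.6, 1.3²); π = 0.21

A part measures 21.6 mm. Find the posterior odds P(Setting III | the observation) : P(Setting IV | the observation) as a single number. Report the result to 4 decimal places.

The posterior odds equal the prior odds times the likelihood ratio: (P(Z=i)/P(Z=j))·(f_i(x)/f_j(x)).
Component likelihoods at x = 21.6 mm:
  L_I = (1/(0.5·√(2π)))·exp(−(21.6−10.3)²/(2·0.5²)) = 0.797885·exp(-255.38000) = 9.8133e-112
  L_II = (1/(1.2·√(2π)))·exp(−(21.6−11.6)²/(2·1.2²)) = 0.332452·exp(-34.72222) = 2.76732e-16
  L_III = (1/(0.4·√(2π)))·exp(−(21.6−20.2)²/(2·0.4²)) = 0.997356·exp(-6.12500) = 0.00218171
  L_IV = (1/(1.3·√(2π)))·exp(−(21.6−21.6)²/(2·1.3²)) = 0.306879·exp(-0.00000) = 0.306879
0.000719963 / 0.0644445 ≈ 0.0112

0.0112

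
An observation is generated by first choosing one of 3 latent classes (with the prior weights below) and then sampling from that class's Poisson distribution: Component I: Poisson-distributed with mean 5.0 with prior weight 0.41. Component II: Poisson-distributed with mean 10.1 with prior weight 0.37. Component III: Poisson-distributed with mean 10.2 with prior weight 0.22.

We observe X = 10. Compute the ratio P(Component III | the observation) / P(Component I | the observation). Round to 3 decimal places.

3.695

Since P(k|x) ∝ π_k f_k(x), the posterior odds are π_i f_i(x) / (π_j f_j(x)).
Poisson probabilities:
  f_I = 0.0181328
  f_II = 0.125048
  f_III = 0.124863
Posterior odds = (π_III·f_III) / (π_I·f_I) = (0.22·0.124863) / (0.41·0.0181328) = 0.0274699 / 0.00743444 ≈ 3.695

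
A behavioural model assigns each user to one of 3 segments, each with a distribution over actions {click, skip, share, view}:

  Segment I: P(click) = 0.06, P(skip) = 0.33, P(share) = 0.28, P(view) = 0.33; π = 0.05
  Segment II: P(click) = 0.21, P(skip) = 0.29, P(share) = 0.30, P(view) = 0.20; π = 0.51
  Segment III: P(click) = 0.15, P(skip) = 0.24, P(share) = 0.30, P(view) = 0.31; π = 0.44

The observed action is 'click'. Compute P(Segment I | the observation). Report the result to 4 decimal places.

P(component k | x) = w_k·f_k(x) / marginal(x), where marginal(x) = Σ_j w_j·f_j(x).
Categorical probabilities:
  p_I = P(click | comp) = 0.06
  p_II = P(click | comp) = 0.21
  p_III = P(click | comp) = 0.15
Weight by the priors:
  w_I·p_I = 0.05 × 0.06 = 0.003
  w_II·p_II = 0.51 × 0.21 = 0.1071
  w_III·p_III = 0.44 × 0.15 = 0.066
Evidence: 0.003 + 0.1071 + 0.066 = 0.1761
So the posterior for Segment I is 0.003 / 0.1761 ≈ 0.0170.

0.0170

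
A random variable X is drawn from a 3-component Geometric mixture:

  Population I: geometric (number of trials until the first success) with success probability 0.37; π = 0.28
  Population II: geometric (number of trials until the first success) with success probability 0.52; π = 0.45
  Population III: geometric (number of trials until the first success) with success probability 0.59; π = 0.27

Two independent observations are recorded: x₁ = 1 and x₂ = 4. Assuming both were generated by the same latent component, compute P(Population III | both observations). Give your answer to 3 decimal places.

0.219

Apply Bayes' rule: the posterior for each component is proportional to its prior times its likelihood at x.
Since both observations come from the same component, the likelihood for component k is f_k(x₁)·f_k(x₂).
  f_I = [0.37] × [0.0925174] = 0.0342314
  f_II = [0.52] × [0.0575078] = 0.0299041
  f_III = [0.59] × [0.0406634] = 0.0239914
Multiply by the mixture weights:
  P(Z=I)·f_I = 0.28 × 0.0342314 = 0.0095848
  P(Z=II)·f_II = 0.45 × 0.0299041 = 0.0134568
  P(Z=III)·f_III = 0.27 × 0.0239914 = 0.00647768
Marginal: 0.0095848 + 0.0134568 + 0.00647768 = 0.0295193
P(Population III | x₁,x₂) ≈ 0.219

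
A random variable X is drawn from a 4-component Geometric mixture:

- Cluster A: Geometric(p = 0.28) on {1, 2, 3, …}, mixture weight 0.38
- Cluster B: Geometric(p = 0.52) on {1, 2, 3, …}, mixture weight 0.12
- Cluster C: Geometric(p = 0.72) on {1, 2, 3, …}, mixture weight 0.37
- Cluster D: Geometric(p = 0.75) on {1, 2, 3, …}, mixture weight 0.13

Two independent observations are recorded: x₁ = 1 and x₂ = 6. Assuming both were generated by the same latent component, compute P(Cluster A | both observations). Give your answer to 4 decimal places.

The responsibility of component k is w_k f_k(x) divided by Σ_j w_j f_j(x).
Since both observations come from the same component, the likelihood for component k is f_k(x₁)·f_k(x₂).
  p_A = [0.28·(1−0.28)^0 = 0.28·1 = 0.28] × [0.0541777] = 0.0151698
  p_B = [0.52·(1−0.52)^0 = 0.52·1 = 0.52] × [0.0132498] = 0.0068899
  p_C = [0.72·(1−0.72)^0 = 0.72·1 = 0.72] × [0.00123915] = 0.000892185
  p_D = [0.75·(1−0.75)^0 = 0.75·1 = 0.75] × [0.000732422] = 0.000549316
Weight by the priors:
  w_A·p_A = 0.38 × 0.0151698 = 0.00576451
  w_B·p_B = 0.12 × 0.0068899 = 0.000826788
  w_C·p_C = 0.37 × 0.000892185 = 0.000330109
  w_D·p_D = 0.13 × 0.000549316 = 7.14111e-05
Evidence: 0.00576451 + 0.000826788 + 0.000330109 + 7.14111e-05 = 0.00699281
P(Cluster A | x₁,x₂) ≈ 0.8243

0.8243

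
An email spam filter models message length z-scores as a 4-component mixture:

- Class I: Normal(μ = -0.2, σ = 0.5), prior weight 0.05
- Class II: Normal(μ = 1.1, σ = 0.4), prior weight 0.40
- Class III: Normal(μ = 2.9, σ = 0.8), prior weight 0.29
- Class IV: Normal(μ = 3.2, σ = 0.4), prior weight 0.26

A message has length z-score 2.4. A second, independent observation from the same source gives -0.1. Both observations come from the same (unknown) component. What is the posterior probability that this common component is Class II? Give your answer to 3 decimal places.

0.300

Posterior ∝ prior × likelihood, so P(k | x) ∝ P(Z=k) f_k(x); normalise over all components.
Since both observations come from the same component, the likelihood for component k is f_k(x₁)·f_k(x₂).
  f_I = [(1/(0.5·√(2π)))·exp(−(2.4−-0.2)²/(2·0.5²)) = 0.797885·exp(-13.52000) = 1.07221e-06] × [0.782085] = 8.38557e-07
  f_II = [(1/(0.4·√(2π)))·exp(−(2.4−1.1)²/(2·0.4²)) = 0.997356·exp(-5.28125) = 0.00507262] × [0.0110796] = 5.62027e-05
  f_III = [(1/(0.8·√(2π)))·exp(−(2.4−2.9)²/(2·0.8²)) = 0.498678·exp(-0.19531) = 0.410201] × [0.000440745] = 0.000180794
  f_IV = [(1/(0.4·√(2π)))·exp(−(2.4−3.2)²/(2·0.4²)) = 0.997356·exp(-2.00000) = 0.134977] × [1.65678e-15] = 2.23628e-16
Unnormalised posteriors:
  P(Z=I)·f_I = 0.05 × 8.38557e-07 = 4.19279e-08
  P(Z=II)·f_II = 0.40 × 5.62027e-05 = 2.24811e-05
  P(Z=III)·f_III = 0.29 × 0.000180794 = 5.24303e-05
  P(Z=IV)·f_IV = 0.26 × 2.23628e-16 = 5.81434e-17
Marginal: 4.19279e-08 + 2.24811e-05 + 5.24303e-05 + 5.81434e-17 = 7.49533e-05
P(Class II | data) = 2.24811e-05 / 7.49533e-05 ≈ 0.300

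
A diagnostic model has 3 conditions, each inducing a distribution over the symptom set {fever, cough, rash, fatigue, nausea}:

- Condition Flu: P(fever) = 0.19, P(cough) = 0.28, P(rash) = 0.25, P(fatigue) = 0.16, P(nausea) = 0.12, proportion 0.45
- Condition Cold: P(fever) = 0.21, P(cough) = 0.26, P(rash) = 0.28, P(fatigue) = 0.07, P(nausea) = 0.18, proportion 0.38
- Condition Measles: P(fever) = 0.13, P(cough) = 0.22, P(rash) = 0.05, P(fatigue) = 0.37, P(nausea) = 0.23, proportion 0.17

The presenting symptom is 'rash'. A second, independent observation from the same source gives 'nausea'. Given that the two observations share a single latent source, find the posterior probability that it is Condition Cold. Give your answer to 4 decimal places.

0.5534

Posterior ∝ prior × likelihood, so P(k | x) ∝ π_k f_k(x); normalise over all components.
Since both observations come from the same component, the likelihood for component k is f_k(x₁)·f_k(x₂).
  L_Flu = [P(rash | comp) = 0.25] × [0.12] = 0.03
  L_Cold = [P(rash | comp) = 0.28] × [0.18] = 0.0504
  L_Measles = [P(rash | comp) = 0.05] × [0.23] = 0.0115
Unnormalised posteriors:
  π_Flu·L_Flu = 0.45 × 0.03 = 0.0135
  π_Cold·L_Cold = 0.38 × 0.0504 = 0.019152
  π_Measles·L_Measles = 0.17 × 0.0115 = 0.001955
Normaliser: 0.0135 + 0.019152 + 0.001955 = 0.034607
So the posterior for Condition Cold is 0.019152 / 0.034607 ≈ 0.5534.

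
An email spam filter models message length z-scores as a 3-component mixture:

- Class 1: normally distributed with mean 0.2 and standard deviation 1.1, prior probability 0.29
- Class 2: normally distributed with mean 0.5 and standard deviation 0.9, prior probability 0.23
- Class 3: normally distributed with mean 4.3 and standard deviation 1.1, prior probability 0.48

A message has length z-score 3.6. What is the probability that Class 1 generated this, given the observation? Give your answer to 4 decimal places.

The responsibility of component k is π_k f_k(x) divided by Σ_j π_j f_j(x).
Component likelihoods at x = 3.6:
  f_1 = 0.0030546
  f_2 = 0.00117595
  f_3 = 0.296198
Prior × likelihood for each component:
  π_1·f_1 = 0.29 × 0.0030546 = 0.000885833
  π_2·f_2 = 0.23 × 0.00117595 = 0.000270469
  π_3·f_3 = 0.48 × 0.296198 = 0.142175
Normaliser: 0.000885833 + 0.000270469 + 0.142175 = 0.143331
So the posterior for Class 1 is 0.000885833 / 0.143331 ≈ 0.0062.

0.0062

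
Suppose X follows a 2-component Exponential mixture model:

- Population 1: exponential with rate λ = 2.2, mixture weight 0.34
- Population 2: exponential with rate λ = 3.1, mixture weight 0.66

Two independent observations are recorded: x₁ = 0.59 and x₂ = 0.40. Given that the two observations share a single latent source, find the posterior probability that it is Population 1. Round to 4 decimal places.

P(component k | x) = π_k·f_k(x) / marginal(x), where marginal(x) = Σ_j π_j·f_j(x).
Since both observations come from the same component, the likelihood for component k is f_k(x₁)·f_k(x₂).
  f_1 = [0.60077] × [0.912522] = 0.548216
  f_2 = [0.49778] × [0.897091] = 0.446554
Weight by the priors:
  π_1·f_1 = 0.34 × 0.548216 = 0.186394
  π_2·f_2 = 0.66 × 0.446554 = 0.294725
Denominator: 0.186394 + 0.294725 = 0.481119
Responsibility of Population 1: 0.186394 / 0.481119 ≈ 0.3874

0.3874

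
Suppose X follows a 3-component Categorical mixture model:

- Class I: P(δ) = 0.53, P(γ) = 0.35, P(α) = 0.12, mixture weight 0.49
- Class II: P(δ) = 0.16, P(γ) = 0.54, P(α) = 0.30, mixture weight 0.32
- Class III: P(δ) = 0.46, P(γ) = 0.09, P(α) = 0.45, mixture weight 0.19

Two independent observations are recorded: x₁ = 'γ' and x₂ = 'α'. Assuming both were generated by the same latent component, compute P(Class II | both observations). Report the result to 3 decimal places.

0.647

Posterior ∝ prior × likelihood, so P(k | x) ∝ w_k f_k(x); normalise over all components.
Since both observations come from the same component, the likelihood for component k is f_k(x₁)·f_k(x₂).
  L_I = [0.35] × [0.12] = 0.042
  L_II = [0.54] × [0.3] = 0.162
  L_III = [0.09] × [0.45] = 0.0405
Unnormalised posteriors:
  w_I·L_I = 0.49 × 0.042 = 0.02058
  w_II·L_II = 0.32 × 0.162 = 0.05184
  w_III·L_III = 0.19 × 0.0405 = 0.007695
Normaliser: 0.02058 + 0.05184 + 0.007695 = 0.080115
P(Class II | data) ≈ 0.647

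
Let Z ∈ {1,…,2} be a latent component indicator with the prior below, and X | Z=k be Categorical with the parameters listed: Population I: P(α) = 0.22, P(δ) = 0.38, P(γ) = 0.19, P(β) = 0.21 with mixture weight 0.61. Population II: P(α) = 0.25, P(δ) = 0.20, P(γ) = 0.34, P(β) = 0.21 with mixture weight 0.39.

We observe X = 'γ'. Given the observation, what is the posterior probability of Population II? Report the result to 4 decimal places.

Posterior ∝ prior × likelihood, so P(k | x) ∝ π_k f_k(x); normalise over all components.
Evaluate each component's likelihood at the observed value:
  f_I = 0.19
  f_II = 0.34
Prior × likelihood for each component:
  π_I·f_I = 0.61 × 0.19 = 0.1159
  π_II·f_II = 0.39 × 0.34 = 0.1326
Marginal: 0.1159 + 0.1326 = 0.2485
So the posterior for Population II is 0.1326 / 0.2485 ≈ 0.5336.

0.5336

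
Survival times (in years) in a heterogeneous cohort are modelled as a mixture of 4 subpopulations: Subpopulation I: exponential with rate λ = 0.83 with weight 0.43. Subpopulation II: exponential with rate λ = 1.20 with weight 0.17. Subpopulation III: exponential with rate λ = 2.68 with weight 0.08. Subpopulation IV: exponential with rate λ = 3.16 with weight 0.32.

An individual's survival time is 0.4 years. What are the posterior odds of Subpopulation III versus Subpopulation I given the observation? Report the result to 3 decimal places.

Since P(k|x) ∝ P(Z=k) f_k(x), the posterior odds are P(Z=i) f_i(x) / (P(Z=j) f_j(x)).
Evaluate each component's likelihood at the observed value:
  p_I = 0.595514
  p_II = 0.74254
  p_III = 0.917426
  p_IV = 0.892768
Posterior odds = (P(Z=III)·p_III) / (P(Z=I)·p_I) = (0.08·0.917426) / (0.43·0.595514) = 0.0733941 / 0.256071 ≈ 0.287

0.287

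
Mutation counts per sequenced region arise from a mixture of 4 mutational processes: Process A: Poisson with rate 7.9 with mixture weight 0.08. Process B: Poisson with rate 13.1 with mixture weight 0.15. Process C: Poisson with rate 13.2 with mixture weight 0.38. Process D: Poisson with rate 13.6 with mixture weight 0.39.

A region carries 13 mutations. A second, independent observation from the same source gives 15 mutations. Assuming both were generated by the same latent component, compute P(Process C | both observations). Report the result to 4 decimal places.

0.4068

By Bayes' theorem, P(k | x) = π_k f_k(x) / Σ_j π_j f_j(x).
Since both observations come from the same component, the likelihood for component k is f_k(x₁)·f_k(x₂).
  p_A = [e^(−7.9)·7.9^13/13! = 0.0277936] × [0.00826001] = 0.000229576
  p_B = [e^(−13.1)·13.1^13/13! = 0.109898] × [0.0898074] = 0.00986963
  p_C = [e^(−13.2)·13.2^13/13! = 0.109773] × [0.0910798] = 0.00999806
  p_D = [e^(−13.6)·13.6^13/13! = 0.108473] × [0.0955386] = 0.0103633
Multiply by the mixture weights:
  π_A·p_A = 0.08 × 0.000229576 = 1.83661e-05
  π_B·p_B = 0.15 × 0.00986963 = 0.00148044
  π_C·p_C = 0.38 × 0.00999806 = 0.00379926
  π_D·p_D = 0.39 × 0.0103633 = 0.0040417
Sum: 1.83661e-05 + 0.00148044 + 0.00379926 + 0.0040417 = 0.00933978
Responsibility of Process C: 0.00379926 / 0.00933978 ≈ 0.4068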